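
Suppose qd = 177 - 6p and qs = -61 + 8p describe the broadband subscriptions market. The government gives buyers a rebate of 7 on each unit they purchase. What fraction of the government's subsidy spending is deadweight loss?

Pre-subsidy: 177 - 6p = -61 + 8p gives p* = 17, q* = 75.
With the rebate, buyers effectively pay pb = ps − 7, where ps is the price sellers receive.
Demand in terms of ps becomes qd = 177 − 6(ps − 7) = 219 - 6ps. Setting this equal to supply: 219 - 6ps = -61 + 8ps, so ps = 20.
Buyers pay pb = 20 − 7 = 13; q' = -61 + 8·20 = 99.
ΔCS = ½(75 + 99)(17 − 13) = 348; ΔPS = ½(75 + 99)(20 − 17) = 261.
Government spending = 7 × 99 = 693.
DWL = ½ × 7 × (99 − 75) = 84; fraction = 84 / 693 = 4/33.

DWL / government spending = 4/33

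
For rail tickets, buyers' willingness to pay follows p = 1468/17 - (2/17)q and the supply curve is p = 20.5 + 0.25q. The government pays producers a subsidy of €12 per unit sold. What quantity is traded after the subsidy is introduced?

Pre-subsidy: 1468/17 - (2/17)q = 20.5 + 0.25q gives q* = 179.12 and p* = 65.28.
With the subsidy, sellers receive ps = pb + 12 for each unit, where pb is the price buyers pay.
On the curves, pb = 1468/17 - (2/17)q and ps = 20.5 + 0.25q; the wedge ps − pb = 12 gives 20.5 + 0.25q − (1468/17 - (2/17)q) = 12, so q' = 211.76.
Then pb = 1468/17 − (2/17)·211.76 = 61.44 and ps = 20.5 + 0.25·211.76 = 73.44.

q' = 211.76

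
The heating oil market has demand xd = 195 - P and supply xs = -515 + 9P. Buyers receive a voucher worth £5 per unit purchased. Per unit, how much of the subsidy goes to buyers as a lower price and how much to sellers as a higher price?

Pre-subsidy: 195 - P = -515 + 9P gives P* = 71, x* = 124.
With the rebate, buyers effectively pay Pb = Ps − 5, where Ps is the price sellers receive.
Demand in terms of Ps becomes xd = 195 − 1(Ps − 5) = 200 - Ps. Setting this equal to supply: 200 - Ps = -515 + 9Ps, so Ps = 71.5.
Buyers pay Pb = 71.5 − 5 = 66.5; x' = -515 + 9·71.5 = 128.5.
Buyers' price falls by P* − Pb = 71 − 66.5 = 4.5; sellers' price rises by Ps − P* = 71.5 − 71 = 0.5.

Buyers gain £4.5 per unit; sellers gain £0.5 per unit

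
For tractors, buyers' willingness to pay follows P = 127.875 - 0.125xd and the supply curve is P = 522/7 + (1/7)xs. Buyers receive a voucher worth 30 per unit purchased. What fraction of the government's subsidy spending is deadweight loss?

DWL / government spending = 56/311

Pre-subsidy: 127.875 - 0.125x = 522/7 + (1/7)x gives x* = 199 and P* = 103.
With the rebate, buyers effectively pay Pb = Ps − 30, where Ps is the price sellers receive.
On the curves, Pb = 127.875 - 0.125x and Ps = 522/7 + (1/7)x; the wedge Ps − Pb = 30 gives 522/7 + (1/7)x − (127.875 - 0.125x) = 30, so x' = 311.
Then Pb = 127.875 − 0.125·311 = 89 and Ps = 522/7 + (1/7)·311 = 119.
ΔCS = ½(199 + 311)(103 − 89) = 3570; ΔPS = ½(199 + 311)(119 − 103) = 4080.
Government spending = 30 × 311 = 9330.
DWL = ½ × 30 × (311 − 199) = 1680; fraction = 1680 / 9330 = 56/311.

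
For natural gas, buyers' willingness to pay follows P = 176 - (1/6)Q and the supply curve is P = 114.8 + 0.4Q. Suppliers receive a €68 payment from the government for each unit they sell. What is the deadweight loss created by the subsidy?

Pre-subsidy: 176 - (1/6)Q = 114.8 + 0.4Q gives Q* = 108 and P* = 158.
With the subsidy, sellers receive Ps = Pb + 68 for each unit, where Pb is the price buyers pay.
On the curves, Pb = 176 - (1/6)Q and Ps = 114.8 + 0.4Q; the wedge Ps − Pb = 68 gives 114.8 + 0.4Q − (176 - (1/6)Q) = 68, so Q' = 228.
Then Pb = 176 − (1/6)·228 = 138 and Ps = 114.8 + 0.4·228 = 206.
The subsidy expands output by 228 − 108 = 120 past the efficient level; on those units the gap between marginal cost and willingness to pay runs from 0 up to 68.
DWL = ½ × 68 × 120 = 4080.

Deadweight loss = €4080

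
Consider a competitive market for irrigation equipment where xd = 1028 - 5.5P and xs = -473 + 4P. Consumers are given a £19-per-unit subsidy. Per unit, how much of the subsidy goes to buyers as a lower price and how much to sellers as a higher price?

Buyers gain £8 per unit; sellers gain £11 per unit

Pre-subsidy: 1028 - 5.5P = -473 + 4P gives P* = 158, x* = 159.
With the rebate, buyers effectively pay Pb = Ps − 19, where Ps is the price sellers receive.
Demand in terms of Ps becomes xd = 1028 − 5.5(Ps − 19) = 1132.5 - 5.5Ps. Setting this equal to supply: 1132.5 - 5.5Ps = -473 + 4Ps, so Ps = 169.
Buyers pay Pb = 169 − 19 = 150; x' = -473 + 4·169 = 203.
Buyers' price falls by P* − Pb = 158 − 150 = 8; sellers' price rises by Ps − P* = 169 − 158 = 11.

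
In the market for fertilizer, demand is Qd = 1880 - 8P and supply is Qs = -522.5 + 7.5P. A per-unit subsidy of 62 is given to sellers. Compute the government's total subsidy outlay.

Government cost = 54560

Pre-subsidy: 1880 - 8P = -522.5 + 7.5P gives P* = 155, Q* = 640.
With the subsidy, sellers receive Ps = Pb + 62 for each unit, where Pb is the price buyers pay.
Supply in terms of Pb becomes Qs = -522.5 + 7.5(Pb + 62) = -57.5 + 7.5Pb. Setting this equal to demand: 1880 - 8Pb = -57.5 + 7.5Pb, so Pb = 125.
Sellers receive Ps = 125 + 62 = 187; Q' = 1880 − 8·125 = 880.
Government outlay = subsidy × quantity = 62 × 880 = 54560.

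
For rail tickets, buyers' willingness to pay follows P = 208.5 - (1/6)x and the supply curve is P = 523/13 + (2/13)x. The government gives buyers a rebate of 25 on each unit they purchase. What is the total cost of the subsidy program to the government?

Government cost = 15075

Pre-subsidy: 208.5 - (1/6)x = 523/13 + (2/13)x gives x* = 525 and P* = 121.
With the rebate, buyers effectively pay Pb = Ps − 25, where Ps is the price sellers receive.
On the curves, Pb = 208.5 - (1/6)x and Ps = 523/13 + (2/13)x; the wedge Ps − Pb = 25 gives 523/13 + (2/13)x − (208.5 - (1/6)x) = 25, so x' = 603.
Then Pb = 208.5 − (1/6)·603 = 108 and Ps = 523/13 + (2/13)·603 = 133.
Government outlay = subsidy × quantity = 25 × 603 = 15075.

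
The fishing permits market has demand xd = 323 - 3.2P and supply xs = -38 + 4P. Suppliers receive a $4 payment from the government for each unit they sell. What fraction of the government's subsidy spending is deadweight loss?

Pre-subsidy: 323 - 3.2P = -38 + 4P gives P* = 1805/36, x* = 1463/9.
With the subsidy, sellers receive Ps = Pb + 4 for each unit, where Pb is the price buyers pay.
Supply in terms of Pb becomes xs = -38 + 4(Pb + 4) = -22 + 4Pb. Setting this equal to demand: 323 - 3.2Pb = -22 + 4Pb, so Pb = 575/12.
Sellers receive Ps = 575/12 + 4 = 623/12; x' = 323 − 3.2·(575/12) = 509/3.
ΔCS = ½(1463/9 + 509/3)(1805/36 − 575/12) = 29900/81; ΔPS = ½(1463/9 + 509/3)(623/12 − 1805/36) = 23920/81.
Government spending = 4 × 509/3 = 2036/3.
DWL = ½ × 4 × (509/3 − 1463/9) = 128/9; fraction = (128/9) / (2036/3) = 32/1527.

DWL / government spending = 32/1527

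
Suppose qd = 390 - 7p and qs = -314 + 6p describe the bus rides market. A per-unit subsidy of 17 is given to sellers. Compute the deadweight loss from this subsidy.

Pre-subsidy: 390 - 7p = -314 + 6p gives p* = 704/13, q* = 142/13.
With the subsidy, sellers receive ps = pb + 17 for each unit, where pb is the price buyers pay.
Supply in terms of pb becomes qs = -314 + 6(pb + 17) = -212 + 6pb. Setting this equal to demand: 390 - 7pb = -212 + 6pb, so pb = 602/13.
Sellers receive ps = 602/13 + 17 = 823/13; q' = 390 − 7·(602/13) = 856/13.
The subsidy expands output by 856/13 − 142/13 = 714/13 past the efficient level; on those units the gap between marginal cost and willingness to pay runs from 0 up to 17.
DWL = ½ × 17 × 714/13 = 6069/13.

Deadweight loss = 6069/13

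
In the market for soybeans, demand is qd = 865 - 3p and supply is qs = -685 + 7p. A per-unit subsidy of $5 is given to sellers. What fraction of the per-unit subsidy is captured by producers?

Producer share = 0.3

Pre-subsidy: 865 - 3p = -685 + 7p gives p* = 155, q* = 400.
With the subsidy, sellers receive ps = pb + 5 for each unit, where pb is the price buyers pay.
Supply in terms of pb becomes qs = -685 + 7(pb + 5) = -650 + 7pb. Setting this equal to demand: 865 - 3pb = -650 + 7pb, so pb = 151.5.
Sellers receive ps = 151.5 + 5 = 156.5; q' = 865 − 3·151.5 = 410.5.
Buyers' price falls by p* − pb = 155 − 151.5 = 3.5; sellers' price rises by ps − p* = 156.5 − 155 = 1.5.
So producers capture 1.5/5 = 0.3 of each unit of subsidy.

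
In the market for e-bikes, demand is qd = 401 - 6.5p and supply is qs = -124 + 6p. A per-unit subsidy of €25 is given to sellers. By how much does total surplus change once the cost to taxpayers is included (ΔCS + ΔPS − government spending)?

Pre-subsidy: 401 - 6.5p = -124 + 6p gives p* = 42, q* = 128.
With the subsidy, sellers receive ps = pb + 25 for each unit, where pb is the price buyers pay.
Supply in terms of pb becomes qs = -124 + 6(pb + 25) = 26 + 6pb. Setting this equal to demand: 401 - 6.5pb = 26 + 6pb, so pb = 30.
Sellers receive ps = 30 + 25 = 55; q' = 401 − 6.5·30 = 206.
ΔCS = ½(128 + 206)(42 − 30) = 2004; ΔPS = ½(128 + 206)(55 − 42) = 2171.
Government spending = 25 × 206 = 5150.
Net change = 2004 + 2171 − 5150 = -975. The loss equals the DWL triangle ½·25·78.

Net change in total surplus = -€975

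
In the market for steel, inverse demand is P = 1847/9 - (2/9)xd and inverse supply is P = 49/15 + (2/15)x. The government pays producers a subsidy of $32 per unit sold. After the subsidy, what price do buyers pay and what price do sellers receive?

Buyers pay $59; sellers receive $91

Pre-subsidy: 1847/9 - (2/9)x = 49/15 + (2/15)x gives x* = 568 and P* = 79.
With the subsidy, sellers receive Ps = Pb + 32 for each unit, where Pb is the price buyers pay.
On the curves, Pb = 1847/9 - (2/9)x and Ps = 49/15 + (2/15)x; the wedge Ps − Pb = 32 gives 49/15 + (2/15)x − (1847/9 - (2/9)x) = 32, so x' = 658.
Then Pb = 1847/9 − (2/9)·658 = 59 and Ps = 49/15 + (2/15)·658 = 91.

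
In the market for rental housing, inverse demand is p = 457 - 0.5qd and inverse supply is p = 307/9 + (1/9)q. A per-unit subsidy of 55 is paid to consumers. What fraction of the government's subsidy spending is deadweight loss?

Pre-subsidy: 457 - 0.5q = 307/9 + (1/9)q gives q* = 692 and p* = 111.
With the rebate, buyers effectively pay pb = ps − 55, where ps is the price sellers receive.
On the curves, pb = 457 - 0.5q and ps = 307/9 + (1/9)q; the wedge ps − pb = 55 gives 307/9 + (1/9)q − (457 - 0.5q) = 55, so q' = 782.
Then pb = 457 − 0.5·782 = 66 and ps = 307/9 + (1/9)·782 = 121.
ΔCS = ½(692 + 782)(111 − 66) = 33165; ΔPS = ½(692 + 782)(121 − 111) = 7370.
Government spending = 55 × 782 = 43010.
DWL = ½ × 55 × (782 − 692) = 2475; fraction = 2475 / 43010 = 45/782.

DWL / government spending = 45/782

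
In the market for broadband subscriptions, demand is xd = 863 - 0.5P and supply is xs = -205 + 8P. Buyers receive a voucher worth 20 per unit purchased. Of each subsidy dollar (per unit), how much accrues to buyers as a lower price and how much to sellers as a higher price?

Buyers gain 320/17 per unit; sellers gain 20/17 per unit

Pre-subsidy: 863 - 0.5P = -205 + 8P gives P* = 2136/17, x* = 13603/17.
With the rebate, buyers effectively pay Pb = Ps − 20, where Ps is the price sellers receive.
Demand in terms of Ps becomes xd = 863 − 0.5(Ps − 20) = 873 - 0.5Ps. Setting this equal to supply: 873 - 0.5Ps = -205 + 8Ps, so Ps = 2156/17.
Buyers pay Pb = 2156/17 − 20 = 1816/17; x' = -205 + 8·(2156/17) = 13763/17.
Buyers' price falls by P* − Pb = 2136/17 − 1816/17 = 320/17; sellers' price rises by Ps − P* = 2156/17 − 2136/17 = 20/17.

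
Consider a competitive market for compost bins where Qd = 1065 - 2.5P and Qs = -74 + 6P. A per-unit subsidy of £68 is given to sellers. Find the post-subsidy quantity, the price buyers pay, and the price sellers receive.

Q' = 850; buyers pay £86; sellers receive £154

Pre-subsidy: 1065 - 2.5P = -74 + 6P gives P* = 134, Q* = 730.
With the subsidy, sellers receive Ps = Pb + 68 for each unit, where Pb is the price buyers pay.
Supply in terms of Pb becomes Qs = -74 + 6(Pb + 68) = 334 + 6Pb. Setting this equal to demand: 1065 - 2.5Pb = 334 + 6Pb, so Pb = 86.
Sellers receive Ps = 86 + 68 = 154; Q' = 1065 − 2.5·86 = 850.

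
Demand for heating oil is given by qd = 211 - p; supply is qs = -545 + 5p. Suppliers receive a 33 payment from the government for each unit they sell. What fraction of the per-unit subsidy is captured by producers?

Producer share = 1/6

Pre-subsidy: 211 - p = -545 + 5p gives p* = 126, q* = 85.
With the subsidy, sellers receive ps = pb + 33 for each unit, where pb is the price buyers pay.
Supply in terms of pb becomes qs = -545 + 5(pb + 33) = -380 + 5pb. Setting this equal to demand: 211 - pb = -380 + 5pb, so pb = 98.5.
Sellers receive ps = 98.5 + 33 = 131.5; q' = 211 − 1·98.5 = 112.5.
Buyers' price falls by p* − pb = 126 − 98.5 = 27.5; sellers' price rises by ps − p* = 131.5 − 126 = 5.5.
So producers capture 5.5/33 = 1/6 of each unit of subsidy.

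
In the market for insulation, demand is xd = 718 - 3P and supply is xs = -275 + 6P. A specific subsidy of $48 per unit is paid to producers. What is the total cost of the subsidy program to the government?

Pre-subsidy: 718 - 3P = -275 + 6P gives P* = 331/3, x* = 387.
With the subsidy, sellers receive Ps = Pb + 48 for each unit, where Pb is the price buyers pay.
Supply in terms of Pb becomes xs = -275 + 6(Pb + 48) = 13 + 6Pb. Setting this equal to demand: 718 - 3Pb = 13 + 6Pb, so Pb = 235/3.
Sellers receive Ps = 235/3 + 48 = 379/3; x' = 718 − 3·(235/3) = 483.
Government outlay = subsidy × quantity = 48 × 483 = 23184.

Government cost = $23184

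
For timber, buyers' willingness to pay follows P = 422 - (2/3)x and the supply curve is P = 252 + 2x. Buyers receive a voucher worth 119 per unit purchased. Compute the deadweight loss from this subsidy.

Pre-subsidy: 422 - (2/3)x = 252 + 2x gives x* = 63.75 and P* = 379.5.
With the rebate, buyers effectively pay Pb = Ps − 119, where Ps is the price sellers receive.
On the curves, Pb = 422 - (2/3)x and Ps = 252 + 2x; the wedge Ps − Pb = 119 gives 252 + 2x − (422 - (2/3)x) = 119, so x' = 108.375.
Then Pb = 422 − (2/3)·108.375 = 349.75 and Ps = 252 + 2·108.375 = 468.75.
The subsidy expands output by 108.375 − 63.75 = 44.625 past the efficient level; on those units the gap between marginal cost and willingness to pay runs from 0 up to 119.
DWL = ½ × 119 × 44.625 = 2655.1875.

Deadweight loss = 2655.1875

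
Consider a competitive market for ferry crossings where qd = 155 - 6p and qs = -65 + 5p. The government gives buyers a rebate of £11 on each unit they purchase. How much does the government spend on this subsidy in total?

Government cost = £715

Pre-subsidy: 155 - 6p = -65 + 5p gives p* = 20, q* = 35.
With the rebate, buyers effectively pay pb = ps − 11, where ps is the price sellers receive.
Demand in terms of ps becomes qd = 155 − 6(ps − 11) = 221 - 6ps. Setting this equal to supply: 221 - 6ps = -65 + 5ps, so ps = 26.
Buyers pay pb = 26 − 11 = 15; q' = -65 + 5·26 = 65.
Government outlay = subsidy × quantity = 11 × 65 = 715.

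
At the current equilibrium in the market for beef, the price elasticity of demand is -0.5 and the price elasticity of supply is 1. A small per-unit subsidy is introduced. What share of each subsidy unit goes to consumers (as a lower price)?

Consumer share = 2/3

For a small subsidy around the equilibrium, the benefit split depends on the relative slopes, which at a point are proportional to the elasticities.
Buyer share = εs/(εs + |εd|) = 1/(1 + 0.5) = 2/3; seller share = |εd|/(εs + |εd|) = 1/3.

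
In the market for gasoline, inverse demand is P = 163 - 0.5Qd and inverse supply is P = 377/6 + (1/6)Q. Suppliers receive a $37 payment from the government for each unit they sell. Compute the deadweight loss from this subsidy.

Pre-subsidy: 163 - 0.5Q = 377/6 + (1/6)Q gives Q* = 150.25 and P* = 87.875.
With the subsidy, sellers receive Ps = Pb + 37 for each unit, where Pb is the price buyers pay.
On the curves, Pb = 163 - 0.5Q and Ps = 377/6 + (1/6)Q; the wedge Ps − Pb = 37 gives 377/6 + (1/6)Q − (163 - 0.5Q) = 37, so Q' = 205.75.
Then Pb = 163 − 0.5·205.75 = 60.125 and Ps = 377/6 + (1/6)·205.75 = 97.125.
The subsidy expands output by 205.75 − 150.25 = 55.5 past the efficient level; on those units the gap between marginal cost and willingness to pay runs from 0 up to 37.
DWL = ½ × 37 × 55.5 = 1026.75.

Deadweight loss = $1026.75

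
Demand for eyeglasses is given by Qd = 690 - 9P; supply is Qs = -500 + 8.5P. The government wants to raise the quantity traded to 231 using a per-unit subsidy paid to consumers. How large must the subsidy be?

At Q = 231, invert demand for the buyer price: Pb = (690 − 231)/9 = 51; invert supply for the seller price: Ps = (231 − (-500))/8.5 = 86.
The subsidy must fill the gap: s = Ps − Pb = 86 − 51 = 35.

Required subsidy s = 35 per unit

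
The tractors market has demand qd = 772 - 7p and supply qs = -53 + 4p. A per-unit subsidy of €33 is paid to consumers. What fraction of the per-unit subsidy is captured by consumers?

Consumer share = 4/11

Pre-subsidy: 772 - 7p = -53 + 4p gives p* = 75, q* = 247.
With the rebate, buyers effectively pay pb = ps − 33, where ps is the price sellers receive.
Demand in terms of ps becomes qd = 772 − 7(ps − 33) = 1003 - 7ps. Setting this equal to supply: 1003 - 7ps = -53 + 4ps, so ps = 96.
Buyers pay pb = 96 − 33 = 63; q' = -53 + 4·96 = 331.
Buyers' price falls by p* − pb = 75 − 63 = 12; sellers' price rises by ps − p* = 96 − 75 = 21.
So consumers capture 12/33 = 4/11 of each unit of subsidy.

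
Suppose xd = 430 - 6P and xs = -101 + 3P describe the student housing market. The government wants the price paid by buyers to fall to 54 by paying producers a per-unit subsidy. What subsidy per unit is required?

At a buyer price of 54, quantity demanded is 430 − 6·54 = 106.
Sellers supply 106 only when they receive Ps with -101 + 3·Ps = 106, i.e. Ps = 69.
s = Ps − Pb = 69 − 54 = 15.

Required subsidy s = 15 per unit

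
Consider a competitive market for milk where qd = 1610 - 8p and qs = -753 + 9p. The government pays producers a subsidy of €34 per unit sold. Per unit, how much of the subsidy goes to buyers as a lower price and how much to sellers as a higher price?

Buyers gain €18 per unit; sellers gain €16 per unit

Pre-subsidy: 1610 - 8p = -753 + 9p gives p* = 139, q* = 498.
With the subsidy, sellers receive ps = pb + 34 for each unit, where pb is the price buyers pay.
Supply in terms of pb becomes qs = -753 + 9(pb + 34) = -447 + 9pb. Setting this equal to demand: 1610 - 8pb = -447 + 9pb, so pb = 121.
Sellers receive ps = 121 + 34 = 155; q' = 1610 − 8·121 = 642.
Buyers' price falls by p* − pb = 139 − 121 = 18; sellers' price rises by ps − p* = 155 − 139 = 16.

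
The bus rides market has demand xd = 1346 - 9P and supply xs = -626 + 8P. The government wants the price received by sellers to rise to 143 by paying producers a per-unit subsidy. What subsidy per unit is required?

At a seller price of 143, quantity supplied is -626 + 8·143 = 518.
Buyers absorb 518 only when they pay Pb with 1346 − 9·Pb = 518, i.e. Pb = 92.
s = Ps − Pb = 143 − 92 = 51.

Required subsidy s = 51 per unit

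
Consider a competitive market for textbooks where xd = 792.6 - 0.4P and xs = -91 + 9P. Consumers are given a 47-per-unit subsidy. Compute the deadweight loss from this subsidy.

Deadweight loss = 423

Pre-subsidy: 792.6 - 0.4P = -91 + 9P gives P* = 94, x* = 755.
With the rebate, buyers effectively pay Pb = Ps − 47, where Ps is the price sellers receive.
Demand in terms of Ps becomes xd = 792.6 − 0.4(Ps − 47) = 811.4 - 0.4Ps. Setting this equal to supply: 811.4 - 0.4Ps = -91 + 9Ps, so Ps = 96.
Buyers pay Pb = 96 − 47 = 49; x' = -91 + 9·96 = 773.
The subsidy expands output by 773 − 755 = 18 past the efficient level; on those units the gap between marginal cost and willingness to pay runs from 0 up to 47.
DWL = ½ × 47 × 18 = 423.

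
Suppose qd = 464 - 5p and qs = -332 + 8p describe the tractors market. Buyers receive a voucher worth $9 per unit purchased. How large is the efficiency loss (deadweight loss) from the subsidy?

Deadweight loss = 1620/13

Pre-subsidy: 464 - 5p = -332 + 8p gives p* = 796/13, q* = 2052/13.
With the rebate, buyers effectively pay pb = ps − 9, where ps is the price sellers receive.
Demand in terms of ps becomes qd = 464 − 5(ps − 9) = 509 - 5ps. Setting this equal to supply: 509 - 5ps = -332 + 8ps, so ps = 841/13.
Buyers pay pb = 841/13 − 9 = 724/13; q' = -332 + 8·(841/13) = 2412/13.
The subsidy expands output by 2412/13 − 2052/13 = 360/13 past the efficient level; on those units the gap between marginal cost and willingness to pay runs from 0 up to 9.
DWL = ½ × 9 × 360/13 = 1620/13.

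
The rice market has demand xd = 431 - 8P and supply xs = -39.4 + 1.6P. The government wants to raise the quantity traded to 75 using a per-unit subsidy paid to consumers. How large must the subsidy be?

Required subsidy s = 27 per unit

At x = 75, invert demand for the buyer price: Pb = (431 − 75)/8 = 44.5; invert supply for the seller price: Ps = (75 − (-39.4))/1.6 = 71.5.
The subsidy must fill the gap: s = Ps − Pb = 71.5 − 44.5 = 27.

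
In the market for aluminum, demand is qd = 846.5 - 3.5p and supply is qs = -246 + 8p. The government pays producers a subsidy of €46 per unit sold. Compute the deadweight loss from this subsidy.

Deadweight loss = €2576

Pre-subsidy: 846.5 - 3.5p = -246 + 8p gives p* = 95, q* = 514.
With the subsidy, sellers receive ps = pb + 46 for each unit, where pb is the price buyers pay.
Supply in terms of pb becomes qs = -246 + 8(pb + 46) = 122 + 8pb. Setting this equal to demand: 846.5 - 3.5pb = 122 + 8pb, so pb = 63.
Sellers receive ps = 63 + 46 = 109; q' = 846.5 − 3.5·63 = 626.
The subsidy expands output by 626 − 514 = 112 past the efficient level; on those units the gap between marginal cost and willingness to pay runs from 0 up to 46.
DWL = ½ × 46 × 112 = 2576.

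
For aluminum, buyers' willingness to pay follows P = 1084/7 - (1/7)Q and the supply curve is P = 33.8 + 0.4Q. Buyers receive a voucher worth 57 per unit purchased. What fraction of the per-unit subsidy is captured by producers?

Pre-subsidy: 1084/7 - (1/7)Q = 33.8 + 0.4Q gives Q* = 223 and P* = 123.
With the rebate, buyers effectively pay Pb = Ps − 57, where Ps is the price sellers receive.
On the curves, Pb = 1084/7 - (1/7)Q and Ps = 33.8 + 0.4Q; the wedge Ps − Pb = 57 gives 33.8 + 0.4Q − (1084/7 - (1/7)Q) = 57, so Q' = 328.
Then Pb = 1084/7 − (1/7)·328 = 108 and Ps = 33.8 + 0.4·328 = 165.
Buyers' price falls by P* − Pb = 123 − 108 = 15; sellers' price rises by Ps − P* = 165 − 123 = 42.
So producers capture 42/57 = 14/19 of each unit of subsidy.

Producer share = 14/19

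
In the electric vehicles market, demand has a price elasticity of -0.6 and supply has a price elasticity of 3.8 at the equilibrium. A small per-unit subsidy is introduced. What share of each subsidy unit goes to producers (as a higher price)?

Producer share = 3/22

For a small subsidy around the equilibrium, the benefit split depends on the relative slopes, which at a point are proportional to the elasticities.
Buyer share = εs/(εs + |εd|) = 3.8/(3.8 + 0.6) = 19/22; seller share = |εd|/(εs + |εd|) = 3/22.
So producers capture 3/22 of the subsidy.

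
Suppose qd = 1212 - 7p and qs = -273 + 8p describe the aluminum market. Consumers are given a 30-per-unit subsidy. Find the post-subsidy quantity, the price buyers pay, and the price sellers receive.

q' = 631; buyers pay 83; sellers receive 113

Pre-subsidy: 1212 - 7p = -273 + 8p gives p* = 99, q* = 519.
With the rebate, buyers effectively pay pb = ps − 30, where ps is the price sellers receive.
Demand in terms of ps becomes qd = 1212 − 7(ps − 30) = 1422 - 7ps. Setting this equal to supply: 1422 - 7ps = -273 + 8ps, so ps = 113.
Buyers pay pb = 113 − 30 = 83; q' = -273 + 8·113 = 631.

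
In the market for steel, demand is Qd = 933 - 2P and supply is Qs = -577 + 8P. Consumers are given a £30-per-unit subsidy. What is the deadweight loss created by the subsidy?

Pre-subsidy: 933 - 2P = -577 + 8P gives P* = 151, Q* = 631.
With the rebate, buyers effectively pay Pb = Ps − 30, where Ps is the price sellers receive.
Demand in terms of Ps becomes Qd = 933 − 2(Ps − 30) = 993 - 2Ps. Setting this equal to supply: 993 - 2Ps = -577 + 8Ps, so Ps = 157.
Buyers pay Pb = 157 − 30 = 127; Q' = -577 + 8·157 = 679.
The subsidy expands output by 679 − 631 = 48 past the efficient level; on those units the gap between marginal cost and willingness to pay runs from 0 up to 30.
DWL = ½ × 30 × 48 = 720.

Deadweight loss = £720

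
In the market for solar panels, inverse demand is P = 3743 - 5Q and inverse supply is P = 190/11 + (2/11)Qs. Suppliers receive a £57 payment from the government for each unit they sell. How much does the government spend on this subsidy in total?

Pre-subsidy: 3743 - 5Q = 190/11 + (2/11)Q gives Q* = 719 and P* = 148.
With the subsidy, sellers receive Ps = Pb + 57 for each unit, where Pb is the price buyers pay.
On the curves, Pb = 3743 - 5Q and Ps = 190/11 + (2/11)Q; the wedge Ps − Pb = 57 gives 190/11 + (2/11)Q − (3743 - 5Q) = 57, so Q' = 730.
Then Pb = 3743 − 5·730 = 93 and Ps = 190/11 + (2/11)·730 = 150.
Government outlay = subsidy × quantity = 57 × 730 = 41610.

Government cost = £41610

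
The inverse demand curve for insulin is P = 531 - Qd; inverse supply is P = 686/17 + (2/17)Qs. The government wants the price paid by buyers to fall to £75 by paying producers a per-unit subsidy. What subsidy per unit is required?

At a buyer price of 75, quantity demanded is 531 − 1·75 = 456.
Sellers supply 456 only when they receive Ps = 686/17 + (2/17)·456 = 94.
s = Ps − Pb = 94 − 75 = 19.

Required subsidy s = £19 per unit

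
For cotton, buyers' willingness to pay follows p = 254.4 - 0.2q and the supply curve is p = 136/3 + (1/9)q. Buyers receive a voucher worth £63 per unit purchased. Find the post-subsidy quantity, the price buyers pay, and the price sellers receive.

Pre-subsidy: 254.4 - 0.2q = 136/3 + (1/9)q gives q* = 672 and p* = 120.
With the rebate, buyers effectively pay pb = ps − 63, where ps is the price sellers receive.
On the curves, pb = 254.4 - 0.2q and ps = 136/3 + (1/9)q; the wedge ps − pb = 63 gives 136/3 + (1/9)q − (254.4 - 0.2q) = 63, so q' = 874.5.
Then pb = 254.4 − 0.2·874.5 = 79.5 and ps = 136/3 + (1/9)·874.5 = 142.5.

q' = 874.5; buyers pay £79.5; sellers receive £142.5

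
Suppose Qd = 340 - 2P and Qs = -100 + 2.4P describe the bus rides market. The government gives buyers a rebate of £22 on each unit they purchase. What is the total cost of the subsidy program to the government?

Government cost = £3608

Pre-subsidy: 340 - 2P = -100 + 2.4P gives P* = 100, Q* = 140.
With the rebate, buyers effectively pay Pb = Ps − 22, where Ps is the price sellers receive.
Demand in terms of Ps becomes Qd = 340 − 2(Ps − 22) = 384 - 2Ps. Setting this equal to supply: 384 - 2Ps = -100 + 2.4Ps, so Ps = 110.
Buyers pay Pb = 110 − 22 = 88; Q' = -100 + 2.4·110 = 164.
Government outlay = subsidy × quantity = 22 × 164 = 3608.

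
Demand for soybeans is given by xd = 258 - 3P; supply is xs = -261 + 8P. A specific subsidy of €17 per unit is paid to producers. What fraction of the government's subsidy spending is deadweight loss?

Pre-subsidy: 258 - 3P = -261 + 8P gives P* = 519/11, x* = 1281/11.
With the subsidy, sellers receive Ps = Pb + 17 for each unit, where Pb is the price buyers pay.
Supply in terms of Pb becomes xs = -261 + 8(Pb + 17) = -125 + 8Pb. Setting this equal to demand: 258 - 3Pb = -125 + 8Pb, so Pb = 383/11.
Sellers receive Ps = 383/11 + 17 = 570/11; x' = 258 − 3·(383/11) = 1689/11.
ΔCS = ½(1281/11 + 1689/11)(519/11 − 383/11) = 18360/11; ΔPS = ½(1281/11 + 1689/11)(570/11 − 519/11) = 6885/11.
Government spending = 17 × 1689/11 = 28713/11.
DWL = ½ × 17 × (1689/11 − 1281/11) = 3468/11; fraction = (3468/11) / (28713/11) = 68/563.

DWL / government spending = 68/563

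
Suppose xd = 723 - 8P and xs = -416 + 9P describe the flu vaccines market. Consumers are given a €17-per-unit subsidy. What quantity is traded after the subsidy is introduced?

x' = 259

Pre-subsidy: 723 - 8P = -416 + 9P gives P* = 67, x* = 187.
With the rebate, buyers effectively pay Pb = Ps − 17, where Ps is the price sellers receive.
Demand in terms of Ps becomes xd = 723 − 8(Ps − 17) = 859 - 8Ps. Setting this equal to supply: 859 - 8Ps = -416 + 9Ps, so Ps = 75.
Buyers pay Pb = 75 − 17 = 58; x' = -416 + 9·75 = 259.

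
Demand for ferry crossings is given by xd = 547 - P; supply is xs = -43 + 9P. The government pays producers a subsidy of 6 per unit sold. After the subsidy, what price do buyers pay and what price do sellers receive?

Pre-subsidy: 547 - P = -43 + 9P gives P* = 59, x* = 488.
With the subsidy, sellers receive Ps = Pb + 6 for each unit, where Pb is the price buyers pay.
Supply in terms of Pb becomes xs = -43 + 9(Pb + 6) = 11 + 9Pb. Setting this equal to demand: 547 - Pb = 11 + 9Pb, so Pb = 53.6.
Sellers receive Ps = 53.6 + 6 = 59.6; x' = 547 − 1·53.6 = 493.4.

Buyers pay 53.6; sellers receive 59.6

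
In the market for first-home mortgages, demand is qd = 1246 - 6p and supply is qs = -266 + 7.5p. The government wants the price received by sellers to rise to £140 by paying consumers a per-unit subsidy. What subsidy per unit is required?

At a seller price of 140, quantity supplied is -266 + 7.5·140 = 784.
Buyers absorb 784 only when they pay pb with 1246 − 6·pb = 784, i.e. pb = 77.
s = ps − pb = 140 − 77 = 63.

Required subsidy s = £63 per unit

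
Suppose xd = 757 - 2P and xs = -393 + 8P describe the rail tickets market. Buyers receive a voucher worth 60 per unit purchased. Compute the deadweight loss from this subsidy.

Pre-subsidy: 757 - 2P = -393 + 8P gives P* = 115, x* = 527.
With the rebate, buyers effectively pay Pb = Ps − 60, where Ps is the price sellers receive.
Demand in terms of Ps becomes xd = 757 − 2(Ps − 60) = 877 - 2Ps. Setting this equal to supply: 877 - 2Ps = -393 + 8Ps, so Ps = 127.
Buyers pay Pb = 127 − 60 = 67; x' = -393 + 8·127 = 623.
The subsidy expands output by 623 − 527 = 96 past the efficient level; on those units the gap between marginal cost and willingness to pay runs from 0 up to 60.
DWL = ½ × 60 × 96 = 2880.

Deadweight loss = 2880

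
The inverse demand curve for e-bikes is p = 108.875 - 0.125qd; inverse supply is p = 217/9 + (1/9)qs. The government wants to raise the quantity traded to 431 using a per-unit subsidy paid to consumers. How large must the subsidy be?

At q = 431, from the demand curve buyers pay pb = 108.875 − 0.125·431 = 55; from the supply curve sellers need ps = 217/9 + (1/9)·431 = 72.
The subsidy must fill the gap: s = ps − pb = 72 − 55 = 17.

Required subsidy s = 17 per unit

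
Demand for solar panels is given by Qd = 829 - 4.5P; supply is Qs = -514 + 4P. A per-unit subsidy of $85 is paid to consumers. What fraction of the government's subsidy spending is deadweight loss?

DWL / government spending = 45/149

Pre-subsidy: 829 - 4.5P = -514 + 4P gives P* = 158, Q* = 118.
With the rebate, buyers effectively pay Pb = Ps − 85, where Ps is the price sellers receive.
Demand in terms of Ps becomes Qd = 829 − 4.5(Ps − 85) = 1211.5 - 4.5Ps. Setting this equal to supply: 1211.5 - 4.5Ps = -514 + 4Ps, so Ps = 203.
Buyers pay Pb = 203 − 85 = 118; Q' = -514 + 4·203 = 298.
ΔCS = ½(118 + 298)(158 − 118) = 8320; ΔPS = ½(118 + 298)(203 − 158) = 9360.
Government spending = 85 × 298 = 25330.
DWL = ½ × 85 × (298 − 118) = 7650; fraction = 7650 / 25330 = 45/149.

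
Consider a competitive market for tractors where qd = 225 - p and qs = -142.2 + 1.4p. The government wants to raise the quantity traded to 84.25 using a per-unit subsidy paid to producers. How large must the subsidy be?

At q = 84.25, invert demand for the buyer price: pb = (225 − 84.25)/1 = 140.75; invert supply for the seller price: ps = (84.25 − (-142.2))/1.4 = 161.75.
The subsidy must fill the gap: s = ps − pb = 161.75 − 140.75 = 21.

Required subsidy s = 21 per unit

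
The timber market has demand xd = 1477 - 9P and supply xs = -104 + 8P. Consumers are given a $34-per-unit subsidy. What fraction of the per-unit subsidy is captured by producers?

Pre-subsidy: 1477 - 9P = -104 + 8P gives P* = 93, x* = 640.
With the rebate, buyers effectively pay Pb = Ps − 34, where Ps is the price sellers receive.
Demand in terms of Ps becomes xd = 1477 − 9(Ps − 34) = 1783 - 9Ps. Setting this equal to supply: 1783 - 9Ps = -104 + 8Ps, so Ps = 111.
Buyers pay Pb = 111 − 34 = 77; x' = -104 + 8·111 = 784.
Buyers' price falls by P* − Pb = 93 − 77 = 16; sellers' price rises by Ps − P* = 111 − 93 = 18.
So producers capture 18/34 = 9/17 of each unit of subsidy.

Producer share = 9/17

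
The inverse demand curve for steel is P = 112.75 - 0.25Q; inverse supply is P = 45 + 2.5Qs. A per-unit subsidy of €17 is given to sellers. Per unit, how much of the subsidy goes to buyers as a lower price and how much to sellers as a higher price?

Buyers gain 17/11 per unit; sellers gain 170/11 per unit

Pre-subsidy: 112.75 - 0.25Q = 45 + 2.5Q gives Q* = 271/11 and P* = 2345/22.
With the subsidy, sellers receive Ps = Pb + 17 for each unit, where Pb is the price buyers pay.
On the curves, Pb = 112.75 - 0.25Q and Ps = 45 + 2.5Q; the wedge Ps − Pb = 17 gives 45 + 2.5Q − (112.75 - 0.25Q) = 17, so Q' = 339/11.
Then Pb = 112.75 − 0.25·(339/11) = 2311/22 and Ps = 45 + 2.5·(339/11) = 2685/22.
Buyers' price falls by P* − Pb = 2345/22 − 2311/22 = 17/11; sellers' price rises by Ps − P* = 2685/22 − 2345/22 = 170/11.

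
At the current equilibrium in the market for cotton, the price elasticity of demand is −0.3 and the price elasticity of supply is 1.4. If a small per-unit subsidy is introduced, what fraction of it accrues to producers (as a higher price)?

Producer share = 3/17

For a small subsidy around the equilibrium, the benefit split depends on the relative slopes, which at a point are proportional to the elasticities.
Buyer share = εs/(εs + |εd|) = 1.4/(1.4 + 0.3) = 14/17; seller share = |εd|/(εs + |εd|) = 3/17.
So producers capture 3/17 of the subsidy.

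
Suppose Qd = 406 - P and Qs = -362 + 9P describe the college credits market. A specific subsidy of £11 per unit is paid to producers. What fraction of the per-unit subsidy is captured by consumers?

Consumer share = 0.9

Pre-subsidy: 406 - P = -362 + 9P gives P* = 76.8, Q* = 329.2.
With the subsidy, sellers receive Ps = Pb + 11 for each unit, where Pb is the price buyers pay.
Supply in terms of Pb becomes Qs = -362 + 9(Pb + 11) = -263 + 9Pb. Setting this equal to demand: 406 - Pb = -263 + 9Pb, so Pb = 66.9.
Sellers receive Ps = 66.9 + 11 = 77.9; Q' = 406 − 1·66.9 = 339.1.
Buyers' price falls by P* − Pb = 76.8 − 66.9 = 9.9; sellers' price rises by Ps − P* = 77.9 − 76.8 = 1.1.
So consumers capture 9.9/11 = 0.9 of each unit of subsidy.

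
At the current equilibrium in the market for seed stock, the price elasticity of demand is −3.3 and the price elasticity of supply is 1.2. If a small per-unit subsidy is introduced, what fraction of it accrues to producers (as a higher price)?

For a small subsidy around the equilibrium, the benefit split depends on the relative slopes, which at a point are proportional to the elasticities.
Buyer share = εs/(εs + |εd|) = 1.2/(1.2 + 3.3) = 4/15; seller share = |εd|/(εs + |εd|) = 11/15.
So producers capture 11/15 of the subsidy.

Producer share = 11/15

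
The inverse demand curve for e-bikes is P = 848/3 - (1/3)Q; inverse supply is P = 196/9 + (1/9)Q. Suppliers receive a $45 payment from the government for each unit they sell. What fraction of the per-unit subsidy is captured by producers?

Pre-subsidy: 848/3 - (1/3)Q = 196/9 + (1/9)Q gives Q* = 587 and P* = 87.
With the subsidy, sellers receive Ps = Pb + 45 for each unit, where Pb is the price buyers pay.
On the curves, Pb = 848/3 - (1/3)Q and Ps = 196/9 + (1/9)Q; the wedge Ps − Pb = 45 gives 196/9 + (1/9)Q − (848/3 - (1/3)Q) = 45, so Q' = 688.25.
Then Pb = 848/3 − (1/3)·688.25 = 53.25 and Ps = 196/9 + (1/9)·688.25 = 98.25.
Buyers' price falls by P* − Pb = 87 − 53.25 = 33.75; sellers' price rises by Ps − P* = 98.25 − 87 = 11.25.
So producers capture 11.25/45 = 0.25 of each unit of subsidy.

Producer share = 0.25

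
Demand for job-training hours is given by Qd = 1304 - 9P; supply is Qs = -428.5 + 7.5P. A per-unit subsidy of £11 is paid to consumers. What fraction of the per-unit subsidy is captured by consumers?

Consumer share = 5/11

Pre-subsidy: 1304 - 9P = -428.5 + 7.5P gives P* = 105, Q* = 359.
With the rebate, buyers effectively pay Pb = Ps − 11, where Ps is the price sellers receive.
Demand in terms of Ps becomes Qd = 1304 − 9(Ps − 11) = 1403 - 9Ps. Setting this equal to supply: 1403 - 9Ps = -428.5 + 7.5Ps, so Ps = 111.
Buyers pay Pb = 111 − 11 = 100; Q' = -428.5 + 7.5·111 = 404.
Buyers' price falls by P* − Pb = 105 − 100 = 5; sellers' price rises by Ps − P* = 111 − 105 = 6.
So consumers capture 5/11 = 5/11 of each unit of subsidy.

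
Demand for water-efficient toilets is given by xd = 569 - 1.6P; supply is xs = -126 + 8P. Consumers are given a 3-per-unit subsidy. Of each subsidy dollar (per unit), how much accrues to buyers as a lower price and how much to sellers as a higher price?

Pre-subsidy: 569 - 1.6P = -126 + 8P gives P* = 3475/48, x* = 2719/6.
With the rebate, buyers effectively pay Pb = Ps − 3, where Ps is the price sellers receive.
Demand in terms of Ps becomes xd = 569 − 1.6(Ps − 3) = 573.8 - 1.6Ps. Setting this equal to supply: 573.8 - 1.6Ps = -126 + 8Ps, so Ps = 3499/48.
Buyers pay Pb = 3499/48 − 3 = 3355/48; x' = -126 + 8·(3499/48) = 2743/6.
Buyers' price falls by P* − Pb = 3475/48 − 3355/48 = 2.5; sellers' price rises by Ps − P* = 3499/48 − 3475/48 = 0.5.

Buyers gain 2.5 per unit; sellers gain 0.5 per unit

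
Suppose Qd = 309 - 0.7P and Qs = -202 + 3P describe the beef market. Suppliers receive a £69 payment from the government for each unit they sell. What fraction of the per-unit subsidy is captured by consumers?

Consumer share = 30/37

Pre-subsidy: 309 - 0.7P = -202 + 3P gives P* = 5110/37, Q* = 7856/37.
With the subsidy, sellers receive Ps = Pb + 69 for each unit, where Pb is the price buyers pay.
Supply in terms of Pb becomes Qs = -202 + 3(Pb + 69) = 5 + 3Pb. Setting this equal to demand: 309 - 0.7Pb = 5 + 3Pb, so Pb = 3040/37.
Sellers receive Ps = 3040/37 + 69 = 5593/37; Q' = 309 − 0.7·(3040/37) = 9305/37.
Buyers' price falls by P* − Pb = 5110/37 − 3040/37 = 2070/37; sellers' price rises by Ps − P* = 5593/37 − 5110/37 = 483/37.
So consumers capture (2070/37)/69 = 30/37 of each unit of subsidy.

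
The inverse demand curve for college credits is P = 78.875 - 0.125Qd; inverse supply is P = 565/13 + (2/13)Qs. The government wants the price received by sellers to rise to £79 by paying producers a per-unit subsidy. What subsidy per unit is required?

Required subsidy s = £29 per unit

At a seller price of 79, quantity supplied is -282.5 + 6.5·79 = 231.
Buyers absorb 231 only when they pay Pb = 78.875 − 0.125·231 = 50.
s = Ps − Pb = 79 − 50 = 29.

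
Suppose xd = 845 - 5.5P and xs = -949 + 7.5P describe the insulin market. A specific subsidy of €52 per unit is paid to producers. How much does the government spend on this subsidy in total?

Government cost = €13052

Pre-subsidy: 845 - 5.5P = -949 + 7.5P gives P* = 138, x* = 86.
With the subsidy, sellers receive Ps = Pb + 52 for each unit, where Pb is the price buyers pay.
Supply in terms of Pb becomes xs = -949 + 7.5(Pb + 52) = -559 + 7.5Pb. Setting this equal to demand: 845 - 5.5Pb = -559 + 7.5Pb, so Pb = 108.
Sellers receive Ps = 108 + 52 = 160; x' = 845 − 5.5·108 = 251.
Government outlay = subsidy × quantity = 52 × 251 = 13052.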